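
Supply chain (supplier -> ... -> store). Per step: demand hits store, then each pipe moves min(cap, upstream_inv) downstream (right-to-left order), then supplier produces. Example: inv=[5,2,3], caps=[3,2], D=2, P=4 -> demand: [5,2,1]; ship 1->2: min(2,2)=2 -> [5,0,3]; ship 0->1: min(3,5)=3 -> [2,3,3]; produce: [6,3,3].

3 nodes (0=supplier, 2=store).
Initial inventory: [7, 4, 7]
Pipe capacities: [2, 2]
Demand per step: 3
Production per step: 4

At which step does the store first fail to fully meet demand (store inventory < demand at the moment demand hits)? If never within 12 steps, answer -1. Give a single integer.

Step 1: demand=3,sold=3 ship[1->2]=2 ship[0->1]=2 prod=4 -> [9 4 6]
Step 2: demand=3,sold=3 ship[1->2]=2 ship[0->1]=2 prod=4 -> [11 4 5]
Step 3: demand=3,sold=3 ship[1->2]=2 ship[0->1]=2 prod=4 -> [13 4 4]
Step 4: demand=3,sold=3 ship[1->2]=2 ship[0->1]=2 prod=4 -> [15 4 3]
Step 5: demand=3,sold=3 ship[1->2]=2 ship[0->1]=2 prod=4 -> [17 4 2]
Step 6: demand=3,sold=2 ship[1->2]=2 ship[0->1]=2 prod=4 -> [19 4 2]
Step 7: demand=3,sold=2 ship[1->2]=2 ship[0->1]=2 prod=4 -> [21 4 2]
Step 8: demand=3,sold=2 ship[1->2]=2 ship[0->1]=2 prod=4 -> [23 4 2]
Step 9: demand=3,sold=2 ship[1->2]=2 ship[0->1]=2 prod=4 -> [25 4 2]
Step 10: demand=3,sold=2 ship[1->2]=2 ship[0->1]=2 prod=4 -> [27 4 2]
Step 11: demand=3,sold=2 ship[1->2]=2 ship[0->1]=2 prod=4 -> [29 4 2]
Step 12: demand=3,sold=2 ship[1->2]=2 ship[0->1]=2 prod=4 -> [31 4 2]
First stockout at step 6

6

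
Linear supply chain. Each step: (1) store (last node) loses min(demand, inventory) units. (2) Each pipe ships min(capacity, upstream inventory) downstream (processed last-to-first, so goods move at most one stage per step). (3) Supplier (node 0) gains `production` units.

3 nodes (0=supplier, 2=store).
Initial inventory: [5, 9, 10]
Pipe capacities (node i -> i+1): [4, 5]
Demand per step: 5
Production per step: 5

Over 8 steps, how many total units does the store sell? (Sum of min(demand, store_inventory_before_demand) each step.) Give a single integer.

Step 1: sold=5 (running total=5) -> [6 8 10]
Step 2: sold=5 (running total=10) -> [7 7 10]
Step 3: sold=5 (running total=15) -> [8 6 10]
Step 4: sold=5 (running total=20) -> [9 5 10]
Step 5: sold=5 (running total=25) -> [10 4 10]
Step 6: sold=5 (running total=30) -> [11 4 9]
Step 7: sold=5 (running total=35) -> [12 4 8]
Step 8: sold=5 (running total=40) -> [13 4 7]

Answer: 40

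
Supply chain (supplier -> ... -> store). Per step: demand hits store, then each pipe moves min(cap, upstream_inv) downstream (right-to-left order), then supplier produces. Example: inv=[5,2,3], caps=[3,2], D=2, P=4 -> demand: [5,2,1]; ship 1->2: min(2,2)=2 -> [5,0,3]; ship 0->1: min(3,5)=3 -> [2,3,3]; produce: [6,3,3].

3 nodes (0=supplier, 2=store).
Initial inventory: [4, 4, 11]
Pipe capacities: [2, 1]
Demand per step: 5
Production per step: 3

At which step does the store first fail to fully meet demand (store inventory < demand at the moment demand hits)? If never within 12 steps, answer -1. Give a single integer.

Step 1: demand=5,sold=5 ship[1->2]=1 ship[0->1]=2 prod=3 -> [5 5 7]
Step 2: demand=5,sold=5 ship[1->2]=1 ship[0->1]=2 prod=3 -> [6 6 3]
Step 3: demand=5,sold=3 ship[1->2]=1 ship[0->1]=2 prod=3 -> [7 7 1]
Step 4: demand=5,sold=1 ship[1->2]=1 ship[0->1]=2 prod=3 -> [8 8 1]
Step 5: demand=5,sold=1 ship[1->2]=1 ship[0->1]=2 prod=3 -> [9 9 1]
Step 6: demand=5,sold=1 ship[1->2]=1 ship[0->1]=2 prod=3 -> [10 10 1]
Step 7: demand=5,sold=1 ship[1->2]=1 ship[0->1]=2 prod=3 -> [11 11 1]
Step 8: demand=5,sold=1 ship[1->2]=1 ship[0->1]=2 prod=3 -> [12 12 1]
Step 9: demand=5,sold=1 ship[1->2]=1 ship[0->1]=2 prod=3 -> [13 13 1]
Step 10: demand=5,sold=1 ship[1->2]=1 ship[0->1]=2 prod=3 -> [14 14 1]
Step 11: demand=5,sold=1 ship[1->2]=1 ship[0->1]=2 prod=3 -> [15 15 1]
Step 12: demand=5,sold=1 ship[1->2]=1 ship[0->1]=2 prod=3 -> [16 16 1]
First stockout at step 3

3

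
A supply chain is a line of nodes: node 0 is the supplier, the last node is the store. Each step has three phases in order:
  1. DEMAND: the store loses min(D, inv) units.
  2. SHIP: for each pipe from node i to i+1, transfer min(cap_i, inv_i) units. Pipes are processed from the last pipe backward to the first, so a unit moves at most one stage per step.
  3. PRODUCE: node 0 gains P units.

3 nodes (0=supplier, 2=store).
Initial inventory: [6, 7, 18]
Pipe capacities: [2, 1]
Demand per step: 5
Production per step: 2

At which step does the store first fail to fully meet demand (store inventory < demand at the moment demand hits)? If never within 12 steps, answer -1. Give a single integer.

Step 1: demand=5,sold=5 ship[1->2]=1 ship[0->1]=2 prod=2 -> [6 8 14]
Step 2: demand=5,sold=5 ship[1->2]=1 ship[0->1]=2 prod=2 -> [6 9 10]
Step 3: demand=5,sold=5 ship[1->2]=1 ship[0->1]=2 prod=2 -> [6 10 6]
Step 4: demand=5,sold=5 ship[1->2]=1 ship[0->1]=2 prod=2 -> [6 11 2]
Step 5: demand=5,sold=2 ship[1->2]=1 ship[0->1]=2 prod=2 -> [6 12 1]
Step 6: demand=5,sold=1 ship[1->2]=1 ship[0->1]=2 prod=2 -> [6 13 1]
Step 7: demand=5,sold=1 ship[1->2]=1 ship[0->1]=2 prod=2 -> [6 14 1]
Step 8: demand=5,sold=1 ship[1->2]=1 ship[0->1]=2 prod=2 -> [6 15 1]
Step 9: demand=5,sold=1 ship[1->2]=1 ship[0->1]=2 prod=2 -> [6 16 1]
Step 10: demand=5,sold=1 ship[1->2]=1 ship[0->1]=2 prod=2 -> [6 17 1]
Step 11: demand=5,sold=1 ship[1->2]=1 ship[0->1]=2 prod=2 -> [6 18 1]
Step 12: demand=5,sold=1 ship[1->2]=1 ship[0->1]=2 prod=2 -> [6 19 1]
First stockout at step 5

5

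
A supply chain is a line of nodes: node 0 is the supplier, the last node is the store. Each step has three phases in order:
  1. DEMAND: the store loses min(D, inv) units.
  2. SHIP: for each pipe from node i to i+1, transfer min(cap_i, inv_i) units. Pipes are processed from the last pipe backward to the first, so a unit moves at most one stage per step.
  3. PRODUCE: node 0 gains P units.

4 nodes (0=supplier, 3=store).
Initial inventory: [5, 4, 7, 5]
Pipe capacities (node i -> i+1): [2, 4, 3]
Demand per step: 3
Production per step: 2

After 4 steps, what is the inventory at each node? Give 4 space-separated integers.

Step 1: demand=3,sold=3 ship[2->3]=3 ship[1->2]=4 ship[0->1]=2 prod=2 -> inv=[5 2 8 5]
Step 2: demand=3,sold=3 ship[2->3]=3 ship[1->2]=2 ship[0->1]=2 prod=2 -> inv=[5 2 7 5]
Step 3: demand=3,sold=3 ship[2->3]=3 ship[1->2]=2 ship[0->1]=2 prod=2 -> inv=[5 2 6 5]
Step 4: demand=3,sold=3 ship[2->3]=3 ship[1->2]=2 ship[0->1]=2 prod=2 -> inv=[5 2 5 5]

5 2 5 5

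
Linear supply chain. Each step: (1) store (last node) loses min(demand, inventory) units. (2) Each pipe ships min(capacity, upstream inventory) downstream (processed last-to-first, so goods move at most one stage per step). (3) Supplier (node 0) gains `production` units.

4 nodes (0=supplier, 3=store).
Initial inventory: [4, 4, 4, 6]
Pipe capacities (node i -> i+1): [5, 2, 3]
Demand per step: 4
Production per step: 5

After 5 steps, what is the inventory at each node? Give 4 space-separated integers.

Step 1: demand=4,sold=4 ship[2->3]=3 ship[1->2]=2 ship[0->1]=4 prod=5 -> inv=[5 6 3 5]
Step 2: demand=4,sold=4 ship[2->3]=3 ship[1->2]=2 ship[0->1]=5 prod=5 -> inv=[5 9 2 4]
Step 3: demand=4,sold=4 ship[2->3]=2 ship[1->2]=2 ship[0->1]=5 prod=5 -> inv=[5 12 2 2]
Step 4: demand=4,sold=2 ship[2->3]=2 ship[1->2]=2 ship[0->1]=5 prod=5 -> inv=[5 15 2 2]
Step 5: demand=4,sold=2 ship[2->3]=2 ship[1->2]=2 ship[0->1]=5 prod=5 -> inv=[5 18 2 2]

5 18 2 2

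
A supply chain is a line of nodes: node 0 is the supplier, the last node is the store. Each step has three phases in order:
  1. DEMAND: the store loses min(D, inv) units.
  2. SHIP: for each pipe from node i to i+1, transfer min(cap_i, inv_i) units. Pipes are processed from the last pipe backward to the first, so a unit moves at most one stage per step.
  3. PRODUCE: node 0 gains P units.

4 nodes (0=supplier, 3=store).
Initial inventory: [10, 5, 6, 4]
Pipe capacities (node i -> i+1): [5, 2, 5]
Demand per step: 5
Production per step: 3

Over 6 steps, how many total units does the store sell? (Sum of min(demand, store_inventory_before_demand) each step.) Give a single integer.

Answer: 18

Derivation:
Step 1: sold=4 (running total=4) -> [8 8 3 5]
Step 2: sold=5 (running total=9) -> [6 11 2 3]
Step 3: sold=3 (running total=12) -> [4 14 2 2]
Step 4: sold=2 (running total=14) -> [3 16 2 2]
Step 5: sold=2 (running total=16) -> [3 17 2 2]
Step 6: sold=2 (running total=18) -> [3 18 2 2]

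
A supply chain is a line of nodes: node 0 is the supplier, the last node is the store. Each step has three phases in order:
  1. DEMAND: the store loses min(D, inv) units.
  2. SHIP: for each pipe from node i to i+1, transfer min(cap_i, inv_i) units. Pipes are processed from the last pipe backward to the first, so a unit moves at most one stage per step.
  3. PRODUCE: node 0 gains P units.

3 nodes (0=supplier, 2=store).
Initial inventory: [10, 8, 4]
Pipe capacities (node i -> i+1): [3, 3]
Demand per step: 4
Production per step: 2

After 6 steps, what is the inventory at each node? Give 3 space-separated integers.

Step 1: demand=4,sold=4 ship[1->2]=3 ship[0->1]=3 prod=2 -> inv=[9 8 3]
Step 2: demand=4,sold=3 ship[1->2]=3 ship[0->1]=3 prod=2 -> inv=[8 8 3]
Step 3: demand=4,sold=3 ship[1->2]=3 ship[0->1]=3 prod=2 -> inv=[7 8 3]
Step 4: demand=4,sold=3 ship[1->2]=3 ship[0->1]=3 prod=2 -> inv=[6 8 3]
Step 5: demand=4,sold=3 ship[1->2]=3 ship[0->1]=3 prod=2 -> inv=[5 8 3]
Step 6: demand=4,sold=3 ship[1->2]=3 ship[0->1]=3 prod=2 -> inv=[4 8 3]

4 8 3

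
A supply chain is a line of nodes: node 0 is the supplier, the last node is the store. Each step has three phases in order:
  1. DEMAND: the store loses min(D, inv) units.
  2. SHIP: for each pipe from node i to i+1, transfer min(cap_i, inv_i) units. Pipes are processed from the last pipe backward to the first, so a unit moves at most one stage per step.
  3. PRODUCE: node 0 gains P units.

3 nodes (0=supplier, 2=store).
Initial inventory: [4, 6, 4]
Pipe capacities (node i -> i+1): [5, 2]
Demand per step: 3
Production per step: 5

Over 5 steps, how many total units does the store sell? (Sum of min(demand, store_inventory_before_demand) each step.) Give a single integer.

Answer: 12

Derivation:
Step 1: sold=3 (running total=3) -> [5 8 3]
Step 2: sold=3 (running total=6) -> [5 11 2]
Step 3: sold=2 (running total=8) -> [5 14 2]
Step 4: sold=2 (running total=10) -> [5 17 2]
Step 5: sold=2 (running total=12) -> [5 20 2]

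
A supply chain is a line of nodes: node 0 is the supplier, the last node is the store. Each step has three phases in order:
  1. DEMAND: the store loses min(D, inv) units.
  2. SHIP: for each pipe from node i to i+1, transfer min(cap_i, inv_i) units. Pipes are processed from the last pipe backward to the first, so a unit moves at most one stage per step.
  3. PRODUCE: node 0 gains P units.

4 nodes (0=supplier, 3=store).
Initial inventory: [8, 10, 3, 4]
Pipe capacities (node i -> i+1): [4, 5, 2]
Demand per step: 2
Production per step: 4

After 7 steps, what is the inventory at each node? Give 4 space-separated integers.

Step 1: demand=2,sold=2 ship[2->3]=2 ship[1->2]=5 ship[0->1]=4 prod=4 -> inv=[8 9 6 4]
Step 2: demand=2,sold=2 ship[2->3]=2 ship[1->2]=5 ship[0->1]=4 prod=4 -> inv=[8 8 9 4]
Step 3: demand=2,sold=2 ship[2->3]=2 ship[1->2]=5 ship[0->1]=4 prod=4 -> inv=[8 7 12 4]
Step 4: demand=2,sold=2 ship[2->3]=2 ship[1->2]=5 ship[0->1]=4 prod=4 -> inv=[8 6 15 4]
Step 5: demand=2,sold=2 ship[2->3]=2 ship[1->2]=5 ship[0->1]=4 prod=4 -> inv=[8 5 18 4]
Step 6: demand=2,sold=2 ship[2->3]=2 ship[1->2]=5 ship[0->1]=4 prod=4 -> inv=[8 4 21 4]
Step 7: demand=2,sold=2 ship[2->3]=2 ship[1->2]=4 ship[0->1]=4 prod=4 -> inv=[8 4 23 4]

8 4 23 4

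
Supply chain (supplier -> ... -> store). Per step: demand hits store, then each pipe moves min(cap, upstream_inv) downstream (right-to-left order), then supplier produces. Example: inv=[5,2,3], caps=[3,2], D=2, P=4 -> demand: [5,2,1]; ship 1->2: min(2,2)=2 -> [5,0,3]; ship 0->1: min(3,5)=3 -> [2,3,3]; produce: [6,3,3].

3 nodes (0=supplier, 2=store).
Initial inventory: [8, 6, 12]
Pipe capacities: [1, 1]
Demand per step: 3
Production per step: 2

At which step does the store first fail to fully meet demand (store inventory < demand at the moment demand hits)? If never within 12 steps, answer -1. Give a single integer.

Step 1: demand=3,sold=3 ship[1->2]=1 ship[0->1]=1 prod=2 -> [9 6 10]
Step 2: demand=3,sold=3 ship[1->2]=1 ship[0->1]=1 prod=2 -> [10 6 8]
Step 3: demand=3,sold=3 ship[1->2]=1 ship[0->1]=1 prod=2 -> [11 6 6]
Step 4: demand=3,sold=3 ship[1->2]=1 ship[0->1]=1 prod=2 -> [12 6 4]
Step 5: demand=3,sold=3 ship[1->2]=1 ship[0->1]=1 prod=2 -> [13 6 2]
Step 6: demand=3,sold=2 ship[1->2]=1 ship[0->1]=1 prod=2 -> [14 6 1]
Step 7: demand=3,sold=1 ship[1->2]=1 ship[0->1]=1 prod=2 -> [15 6 1]
Step 8: demand=3,sold=1 ship[1->2]=1 ship[0->1]=1 prod=2 -> [16 6 1]
Step 9: demand=3,sold=1 ship[1->2]=1 ship[0->1]=1 prod=2 -> [17 6 1]
Step 10: demand=3,sold=1 ship[1->2]=1 ship[0->1]=1 prod=2 -> [18 6 1]
Step 11: demand=3,sold=1 ship[1->2]=1 ship[0->1]=1 prod=2 -> [19 6 1]
Step 12: demand=3,sold=1 ship[1->2]=1 ship[0->1]=1 prod=2 -> [20 6 1]
First stockout at step 6

6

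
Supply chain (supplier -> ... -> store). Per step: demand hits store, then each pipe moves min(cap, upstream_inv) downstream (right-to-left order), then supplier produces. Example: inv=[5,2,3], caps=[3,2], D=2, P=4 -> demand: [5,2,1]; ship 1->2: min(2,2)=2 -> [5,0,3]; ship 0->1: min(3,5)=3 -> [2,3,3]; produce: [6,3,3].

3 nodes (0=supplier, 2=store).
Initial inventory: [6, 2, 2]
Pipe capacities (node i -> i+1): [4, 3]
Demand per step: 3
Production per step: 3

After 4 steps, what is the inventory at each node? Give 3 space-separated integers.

Step 1: demand=3,sold=2 ship[1->2]=2 ship[0->1]=4 prod=3 -> inv=[5 4 2]
Step 2: demand=3,sold=2 ship[1->2]=3 ship[0->1]=4 prod=3 -> inv=[4 5 3]
Step 3: demand=3,sold=3 ship[1->2]=3 ship[0->1]=4 prod=3 -> inv=[3 6 3]
Step 4: demand=3,sold=3 ship[1->2]=3 ship[0->1]=3 prod=3 -> inv=[3 6 3]

3 6 3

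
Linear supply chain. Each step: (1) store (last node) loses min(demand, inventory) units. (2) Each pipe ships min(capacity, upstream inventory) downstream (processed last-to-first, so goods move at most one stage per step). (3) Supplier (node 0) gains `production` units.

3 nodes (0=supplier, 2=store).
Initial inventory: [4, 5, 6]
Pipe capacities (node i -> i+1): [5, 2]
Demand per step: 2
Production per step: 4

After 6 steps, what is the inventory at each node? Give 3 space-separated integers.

Step 1: demand=2,sold=2 ship[1->2]=2 ship[0->1]=4 prod=4 -> inv=[4 7 6]
Step 2: demand=2,sold=2 ship[1->2]=2 ship[0->1]=4 prod=4 -> inv=[4 9 6]
Step 3: demand=2,sold=2 ship[1->2]=2 ship[0->1]=4 prod=4 -> inv=[4 11 6]
Step 4: demand=2,sold=2 ship[1->2]=2 ship[0->1]=4 prod=4 -> inv=[4 13 6]
Step 5: demand=2,sold=2 ship[1->2]=2 ship[0->1]=4 prod=4 -> inv=[4 15 6]
Step 6: demand=2,sold=2 ship[1->2]=2 ship[0->1]=4 prod=4 -> inv=[4 17 6]

4 17 6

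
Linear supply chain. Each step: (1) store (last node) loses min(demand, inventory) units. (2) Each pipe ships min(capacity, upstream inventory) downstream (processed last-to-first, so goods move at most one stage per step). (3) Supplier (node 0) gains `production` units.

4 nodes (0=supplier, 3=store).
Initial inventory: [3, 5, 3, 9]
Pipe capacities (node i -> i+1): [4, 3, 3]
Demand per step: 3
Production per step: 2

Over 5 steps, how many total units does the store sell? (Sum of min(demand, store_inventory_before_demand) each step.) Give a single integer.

Answer: 15

Derivation:
Step 1: sold=3 (running total=3) -> [2 5 3 9]
Step 2: sold=3 (running total=6) -> [2 4 3 9]
Step 3: sold=3 (running total=9) -> [2 3 3 9]
Step 4: sold=3 (running total=12) -> [2 2 3 9]
Step 5: sold=3 (running total=15) -> [2 2 2 9]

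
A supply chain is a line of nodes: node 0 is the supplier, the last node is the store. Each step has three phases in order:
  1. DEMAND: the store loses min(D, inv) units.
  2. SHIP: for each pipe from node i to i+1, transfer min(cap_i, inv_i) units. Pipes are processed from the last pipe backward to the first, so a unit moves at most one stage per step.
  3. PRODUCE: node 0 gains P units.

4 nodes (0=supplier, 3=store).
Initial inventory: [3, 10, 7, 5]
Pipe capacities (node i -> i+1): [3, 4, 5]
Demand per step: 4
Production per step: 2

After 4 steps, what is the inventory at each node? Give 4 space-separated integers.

Step 1: demand=4,sold=4 ship[2->3]=5 ship[1->2]=4 ship[0->1]=3 prod=2 -> inv=[2 9 6 6]
Step 2: demand=4,sold=4 ship[2->3]=5 ship[1->2]=4 ship[0->1]=2 prod=2 -> inv=[2 7 5 7]
Step 3: demand=4,sold=4 ship[2->3]=5 ship[1->2]=4 ship[0->1]=2 prod=2 -> inv=[2 5 4 8]
Step 4: demand=4,sold=4 ship[2->3]=4 ship[1->2]=4 ship[0->1]=2 prod=2 -> inv=[2 3 4 8]

2 3 4 8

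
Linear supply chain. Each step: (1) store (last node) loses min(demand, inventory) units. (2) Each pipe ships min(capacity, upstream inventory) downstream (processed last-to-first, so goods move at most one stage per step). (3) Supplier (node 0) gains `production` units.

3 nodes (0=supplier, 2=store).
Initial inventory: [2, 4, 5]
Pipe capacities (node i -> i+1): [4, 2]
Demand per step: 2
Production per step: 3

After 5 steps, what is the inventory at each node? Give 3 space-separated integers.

Step 1: demand=2,sold=2 ship[1->2]=2 ship[0->1]=2 prod=3 -> inv=[3 4 5]
Step 2: demand=2,sold=2 ship[1->2]=2 ship[0->1]=3 prod=3 -> inv=[3 5 5]
Step 3: demand=2,sold=2 ship[1->2]=2 ship[0->1]=3 prod=3 -> inv=[3 6 5]
Step 4: demand=2,sold=2 ship[1->2]=2 ship[0->1]=3 prod=3 -> inv=[3 7 5]
Step 5: demand=2,sold=2 ship[1->2]=2 ship[0->1]=3 prod=3 -> inv=[3 8 5]

3 8 5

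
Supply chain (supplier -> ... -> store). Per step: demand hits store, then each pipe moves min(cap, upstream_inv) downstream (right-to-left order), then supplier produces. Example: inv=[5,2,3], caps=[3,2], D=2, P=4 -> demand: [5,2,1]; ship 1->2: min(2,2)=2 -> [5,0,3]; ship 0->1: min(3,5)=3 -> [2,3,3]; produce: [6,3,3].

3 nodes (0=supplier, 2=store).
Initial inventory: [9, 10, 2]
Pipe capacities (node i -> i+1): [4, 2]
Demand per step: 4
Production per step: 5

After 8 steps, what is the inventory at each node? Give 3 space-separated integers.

Step 1: demand=4,sold=2 ship[1->2]=2 ship[0->1]=4 prod=5 -> inv=[10 12 2]
Step 2: demand=4,sold=2 ship[1->2]=2 ship[0->1]=4 prod=5 -> inv=[11 14 2]
Step 3: demand=4,sold=2 ship[1->2]=2 ship[0->1]=4 prod=5 -> inv=[12 16 2]
Step 4: demand=4,sold=2 ship[1->2]=2 ship[0->1]=4 prod=5 -> inv=[13 18 2]
Step 5: demand=4,sold=2 ship[1->2]=2 ship[0->1]=4 prod=5 -> inv=[14 20 2]
Step 6: demand=4,sold=2 ship[1->2]=2 ship[0->1]=4 prod=5 -> inv=[15 22 2]
Step 7: demand=4,sold=2 ship[1->2]=2 ship[0->1]=4 prod=5 -> inv=[16 24 2]
Step 8: demand=4,sold=2 ship[1->2]=2 ship[0->1]=4 prod=5 -> inv=[17 26 2]

17 26 2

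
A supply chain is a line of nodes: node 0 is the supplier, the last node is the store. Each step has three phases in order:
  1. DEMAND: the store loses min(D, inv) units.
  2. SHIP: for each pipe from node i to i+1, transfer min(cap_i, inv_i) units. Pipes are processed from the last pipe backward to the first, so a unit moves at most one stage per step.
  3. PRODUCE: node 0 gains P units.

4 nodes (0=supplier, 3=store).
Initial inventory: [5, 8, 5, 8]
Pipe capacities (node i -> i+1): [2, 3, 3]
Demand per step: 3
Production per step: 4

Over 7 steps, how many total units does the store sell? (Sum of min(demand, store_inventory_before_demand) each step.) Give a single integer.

Answer: 21

Derivation:
Step 1: sold=3 (running total=3) -> [7 7 5 8]
Step 2: sold=3 (running total=6) -> [9 6 5 8]
Step 3: sold=3 (running total=9) -> [11 5 5 8]
Step 4: sold=3 (running total=12) -> [13 4 5 8]
Step 5: sold=3 (running total=15) -> [15 3 5 8]
Step 6: sold=3 (running total=18) -> [17 2 5 8]
Step 7: sold=3 (running total=21) -> [19 2 4 8]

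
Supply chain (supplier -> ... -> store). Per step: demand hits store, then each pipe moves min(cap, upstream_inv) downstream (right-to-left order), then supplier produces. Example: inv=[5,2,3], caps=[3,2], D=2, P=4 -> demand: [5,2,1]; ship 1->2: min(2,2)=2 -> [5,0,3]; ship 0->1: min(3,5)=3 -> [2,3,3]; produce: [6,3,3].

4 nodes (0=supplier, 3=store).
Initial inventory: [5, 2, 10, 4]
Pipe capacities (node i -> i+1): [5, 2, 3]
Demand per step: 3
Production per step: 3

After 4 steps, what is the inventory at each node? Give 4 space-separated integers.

Step 1: demand=3,sold=3 ship[2->3]=3 ship[1->2]=2 ship[0->1]=5 prod=3 -> inv=[3 5 9 4]
Step 2: demand=3,sold=3 ship[2->3]=3 ship[1->2]=2 ship[0->1]=3 prod=3 -> inv=[3 6 8 4]
Step 3: demand=3,sold=3 ship[2->3]=3 ship[1->2]=2 ship[0->1]=3 prod=3 -> inv=[3 7 7 4]
Step 4: demand=3,sold=3 ship[2->3]=3 ship[1->2]=2 ship[0->1]=3 prod=3 -> inv=[3 8 6 4]

3 8 6 4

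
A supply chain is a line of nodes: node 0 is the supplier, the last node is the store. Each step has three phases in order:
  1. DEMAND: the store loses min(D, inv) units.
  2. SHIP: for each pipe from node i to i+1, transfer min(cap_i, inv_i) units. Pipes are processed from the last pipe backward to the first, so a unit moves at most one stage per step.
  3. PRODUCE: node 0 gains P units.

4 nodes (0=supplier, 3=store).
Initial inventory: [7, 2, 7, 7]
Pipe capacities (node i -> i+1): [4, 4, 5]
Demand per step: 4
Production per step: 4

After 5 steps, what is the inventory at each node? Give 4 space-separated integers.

Step 1: demand=4,sold=4 ship[2->3]=5 ship[1->2]=2 ship[0->1]=4 prod=4 -> inv=[7 4 4 8]
Step 2: demand=4,sold=4 ship[2->3]=4 ship[1->2]=4 ship[0->1]=4 prod=4 -> inv=[7 4 4 8]
Step 3: demand=4,sold=4 ship[2->3]=4 ship[1->2]=4 ship[0->1]=4 prod=4 -> inv=[7 4 4 8]
Step 4: demand=4,sold=4 ship[2->3]=4 ship[1->2]=4 ship[0->1]=4 prod=4 -> inv=[7 4 4 8]
Step 5: demand=4,sold=4 ship[2->3]=4 ship[1->2]=4 ship[0->1]=4 prod=4 -> inv=[7 4 4 8]

7 4 4 8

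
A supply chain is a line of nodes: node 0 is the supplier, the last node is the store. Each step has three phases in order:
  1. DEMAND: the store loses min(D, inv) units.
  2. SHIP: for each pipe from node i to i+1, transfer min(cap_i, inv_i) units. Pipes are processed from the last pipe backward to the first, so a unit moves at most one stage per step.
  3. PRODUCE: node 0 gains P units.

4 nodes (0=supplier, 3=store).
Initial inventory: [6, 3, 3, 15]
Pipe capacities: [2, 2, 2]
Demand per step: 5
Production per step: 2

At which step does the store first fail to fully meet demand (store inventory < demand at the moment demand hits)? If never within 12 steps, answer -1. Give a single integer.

Step 1: demand=5,sold=5 ship[2->3]=2 ship[1->2]=2 ship[0->1]=2 prod=2 -> [6 3 3 12]
Step 2: demand=5,sold=5 ship[2->3]=2 ship[1->2]=2 ship[0->1]=2 prod=2 -> [6 3 3 9]
Step 3: demand=5,sold=5 ship[2->3]=2 ship[1->2]=2 ship[0->1]=2 prod=2 -> [6 3 3 6]
Step 4: demand=5,sold=5 ship[2->3]=2 ship[1->2]=2 ship[0->1]=2 prod=2 -> [6 3 3 3]
Step 5: demand=5,sold=3 ship[2->3]=2 ship[1->2]=2 ship[0->1]=2 prod=2 -> [6 3 3 2]
Step 6: demand=5,sold=2 ship[2->3]=2 ship[1->2]=2 ship[0->1]=2 prod=2 -> [6 3 3 2]
Step 7: demand=5,sold=2 ship[2->3]=2 ship[1->2]=2 ship[0->1]=2 prod=2 -> [6 3 3 2]
Step 8: demand=5,sold=2 ship[2->3]=2 ship[1->2]=2 ship[0->1]=2 prod=2 -> [6 3 3 2]
Step 9: demand=5,sold=2 ship[2->3]=2 ship[1->2]=2 ship[0->1]=2 prod=2 -> [6 3 3 2]
Step 10: demand=5,sold=2 ship[2->3]=2 ship[1->2]=2 ship[0->1]=2 prod=2 -> [6 3 3 2]
Step 11: demand=5,sold=2 ship[2->3]=2 ship[1->2]=2 ship[0->1]=2 prod=2 -> [6 3 3 2]
Step 12: demand=5,sold=2 ship[2->3]=2 ship[1->2]=2 ship[0->1]=2 prod=2 -> [6 3 3 2]
First stockout at step 5

5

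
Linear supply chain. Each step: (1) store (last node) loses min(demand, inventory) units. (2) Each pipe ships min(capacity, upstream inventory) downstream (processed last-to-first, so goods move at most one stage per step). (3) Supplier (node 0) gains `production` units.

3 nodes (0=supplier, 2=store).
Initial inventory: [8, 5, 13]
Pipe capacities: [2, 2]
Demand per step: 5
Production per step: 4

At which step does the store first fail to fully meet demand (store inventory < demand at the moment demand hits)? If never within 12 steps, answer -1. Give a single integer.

Step 1: demand=5,sold=5 ship[1->2]=2 ship[0->1]=2 prod=4 -> [10 5 10]
Step 2: demand=5,sold=5 ship[1->2]=2 ship[0->1]=2 prod=4 -> [12 5 7]
Step 3: demand=5,sold=5 ship[1->2]=2 ship[0->1]=2 prod=4 -> [14 5 4]
Step 4: demand=5,sold=4 ship[1->2]=2 ship[0->1]=2 prod=4 -> [16 5 2]
Step 5: demand=5,sold=2 ship[1->2]=2 ship[0->1]=2 prod=4 -> [18 5 2]
Step 6: demand=5,sold=2 ship[1->2]=2 ship[0->1]=2 prod=4 -> [20 5 2]
Step 7: demand=5,sold=2 ship[1->2]=2 ship[0->1]=2 prod=4 -> [22 5 2]
Step 8: demand=5,sold=2 ship[1->2]=2 ship[0->1]=2 prod=4 -> [24 5 2]
Step 9: demand=5,sold=2 ship[1->2]=2 ship[0->1]=2 prod=4 -> [26 5 2]
Step 10: demand=5,sold=2 ship[1->2]=2 ship[0->1]=2 prod=4 -> [28 5 2]
Step 11: demand=5,sold=2 ship[1->2]=2 ship[0->1]=2 prod=4 -> [30 5 2]
Step 12: demand=5,sold=2 ship[1->2]=2 ship[0->1]=2 prod=4 -> [32 5 2]
First stockout at step 4

4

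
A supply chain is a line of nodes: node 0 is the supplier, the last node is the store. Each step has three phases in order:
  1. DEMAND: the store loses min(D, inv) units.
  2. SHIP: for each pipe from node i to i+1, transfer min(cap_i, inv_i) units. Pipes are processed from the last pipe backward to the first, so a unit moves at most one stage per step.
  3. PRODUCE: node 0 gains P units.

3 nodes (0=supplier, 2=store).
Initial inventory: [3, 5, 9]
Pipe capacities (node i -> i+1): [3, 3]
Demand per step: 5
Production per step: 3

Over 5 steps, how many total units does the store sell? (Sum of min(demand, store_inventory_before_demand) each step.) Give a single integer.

Step 1: sold=5 (running total=5) -> [3 5 7]
Step 2: sold=5 (running total=10) -> [3 5 5]
Step 3: sold=5 (running total=15) -> [3 5 3]
Step 4: sold=3 (running total=18) -> [3 5 3]
Step 5: sold=3 (running total=21) -> [3 5 3]

Answer: 21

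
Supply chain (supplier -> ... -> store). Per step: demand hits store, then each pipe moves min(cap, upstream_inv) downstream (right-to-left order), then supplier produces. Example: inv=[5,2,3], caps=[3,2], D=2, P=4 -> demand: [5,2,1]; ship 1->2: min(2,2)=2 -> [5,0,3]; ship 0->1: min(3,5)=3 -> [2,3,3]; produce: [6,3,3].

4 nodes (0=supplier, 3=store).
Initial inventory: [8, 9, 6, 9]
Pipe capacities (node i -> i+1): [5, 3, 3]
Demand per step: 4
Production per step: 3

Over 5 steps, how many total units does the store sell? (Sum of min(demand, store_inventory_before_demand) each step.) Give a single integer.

Answer: 20

Derivation:
Step 1: sold=4 (running total=4) -> [6 11 6 8]
Step 2: sold=4 (running total=8) -> [4 13 6 7]
Step 3: sold=4 (running total=12) -> [3 14 6 6]
Step 4: sold=4 (running total=16) -> [3 14 6 5]
Step 5: sold=4 (running total=20) -> [3 14 6 4]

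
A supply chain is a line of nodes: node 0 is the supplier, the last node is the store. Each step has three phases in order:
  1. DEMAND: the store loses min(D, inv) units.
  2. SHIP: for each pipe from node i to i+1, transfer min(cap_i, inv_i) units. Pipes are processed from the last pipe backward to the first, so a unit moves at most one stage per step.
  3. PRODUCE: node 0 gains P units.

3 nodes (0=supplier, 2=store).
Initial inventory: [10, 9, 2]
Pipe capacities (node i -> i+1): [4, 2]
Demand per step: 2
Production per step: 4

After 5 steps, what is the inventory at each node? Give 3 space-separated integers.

Step 1: demand=2,sold=2 ship[1->2]=2 ship[0->1]=4 prod=4 -> inv=[10 11 2]
Step 2: demand=2,sold=2 ship[1->2]=2 ship[0->1]=4 prod=4 -> inv=[10 13 2]
Step 3: demand=2,sold=2 ship[1->2]=2 ship[0->1]=4 prod=4 -> inv=[10 15 2]
Step 4: demand=2,sold=2 ship[1->2]=2 ship[0->1]=4 prod=4 -> inv=[10 17 2]
Step 5: demand=2,sold=2 ship[1->2]=2 ship[0->1]=4 prod=4 -> inv=[10 19 2]

10 19 2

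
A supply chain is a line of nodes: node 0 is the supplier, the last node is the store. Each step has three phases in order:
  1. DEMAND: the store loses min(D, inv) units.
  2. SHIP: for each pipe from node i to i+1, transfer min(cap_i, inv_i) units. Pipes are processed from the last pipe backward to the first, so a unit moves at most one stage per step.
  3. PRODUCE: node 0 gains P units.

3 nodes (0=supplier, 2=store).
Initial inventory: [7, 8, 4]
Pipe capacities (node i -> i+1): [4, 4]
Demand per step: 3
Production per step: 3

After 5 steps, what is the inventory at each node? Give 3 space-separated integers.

Step 1: demand=3,sold=3 ship[1->2]=4 ship[0->1]=4 prod=3 -> inv=[6 8 5]
Step 2: demand=3,sold=3 ship[1->2]=4 ship[0->1]=4 prod=3 -> inv=[5 8 6]
Step 3: demand=3,sold=3 ship[1->2]=4 ship[0->1]=4 prod=3 -> inv=[4 8 7]
Step 4: demand=3,sold=3 ship[1->2]=4 ship[0->1]=4 prod=3 -> inv=[3 8 8]
Step 5: demand=3,sold=3 ship[1->2]=4 ship[0->1]=3 prod=3 -> inv=[3 7 9]

3 7 9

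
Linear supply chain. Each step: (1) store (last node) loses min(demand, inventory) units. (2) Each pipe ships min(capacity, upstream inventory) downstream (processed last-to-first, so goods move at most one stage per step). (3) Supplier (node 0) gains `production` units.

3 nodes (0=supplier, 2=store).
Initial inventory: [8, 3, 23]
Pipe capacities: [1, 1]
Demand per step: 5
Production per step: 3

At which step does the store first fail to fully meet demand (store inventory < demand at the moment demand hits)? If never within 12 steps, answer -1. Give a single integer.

Step 1: demand=5,sold=5 ship[1->2]=1 ship[0->1]=1 prod=3 -> [10 3 19]
Step 2: demand=5,sold=5 ship[1->2]=1 ship[0->1]=1 prod=3 -> [12 3 15]
Step 3: demand=5,sold=5 ship[1->2]=1 ship[0->1]=1 prod=3 -> [14 3 11]
Step 4: demand=5,sold=5 ship[1->2]=1 ship[0->1]=1 prod=3 -> [16 3 7]
Step 5: demand=5,sold=5 ship[1->2]=1 ship[0->1]=1 prod=3 -> [18 3 3]
Step 6: demand=5,sold=3 ship[1->2]=1 ship[0->1]=1 prod=3 -> [20 3 1]
Step 7: demand=5,sold=1 ship[1->2]=1 ship[0->1]=1 prod=3 -> [22 3 1]
Step 8: demand=5,sold=1 ship[1->2]=1 ship[0->1]=1 prod=3 -> [24 3 1]
Step 9: demand=5,sold=1 ship[1->2]=1 ship[0->1]=1 prod=3 -> [26 3 1]
Step 10: demand=5,sold=1 ship[1->2]=1 ship[0->1]=1 prod=3 -> [28 3 1]
Step 11: demand=5,sold=1 ship[1->2]=1 ship[0->1]=1 prod=3 -> [30 3 1]
Step 12: demand=5,sold=1 ship[1->2]=1 ship[0->1]=1 prod=3 -> [32 3 1]
First stockout at step 6

6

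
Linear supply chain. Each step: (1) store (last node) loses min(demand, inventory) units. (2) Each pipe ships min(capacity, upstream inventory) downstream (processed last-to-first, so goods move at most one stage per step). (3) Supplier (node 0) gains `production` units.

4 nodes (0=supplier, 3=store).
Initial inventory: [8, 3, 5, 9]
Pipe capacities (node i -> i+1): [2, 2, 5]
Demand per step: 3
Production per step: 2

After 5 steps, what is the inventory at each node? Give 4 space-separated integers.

Step 1: demand=3,sold=3 ship[2->3]=5 ship[1->2]=2 ship[0->1]=2 prod=2 -> inv=[8 3 2 11]
Step 2: demand=3,sold=3 ship[2->3]=2 ship[1->2]=2 ship[0->1]=2 prod=2 -> inv=[8 3 2 10]
Step 3: demand=3,sold=3 ship[2->3]=2 ship[1->2]=2 ship[0->1]=2 prod=2 -> inv=[8 3 2 9]
Step 4: demand=3,sold=3 ship[2->3]=2 ship[1->2]=2 ship[0->1]=2 prod=2 -> inv=[8 3 2 8]
Step 5: demand=3,sold=3 ship[2->3]=2 ship[1->2]=2 ship[0->1]=2 prod=2 -> inv=[8 3 2 7]

8 3 2 7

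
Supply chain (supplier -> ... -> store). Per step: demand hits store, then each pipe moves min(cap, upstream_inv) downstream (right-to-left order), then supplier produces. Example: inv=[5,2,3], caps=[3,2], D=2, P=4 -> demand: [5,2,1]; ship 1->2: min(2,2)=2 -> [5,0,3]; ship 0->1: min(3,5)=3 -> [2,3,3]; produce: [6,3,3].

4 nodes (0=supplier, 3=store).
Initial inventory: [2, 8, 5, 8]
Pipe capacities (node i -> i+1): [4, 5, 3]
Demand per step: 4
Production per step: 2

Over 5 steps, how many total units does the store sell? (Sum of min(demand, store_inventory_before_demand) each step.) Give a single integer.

Answer: 20

Derivation:
Step 1: sold=4 (running total=4) -> [2 5 7 7]
Step 2: sold=4 (running total=8) -> [2 2 9 6]
Step 3: sold=4 (running total=12) -> [2 2 8 5]
Step 4: sold=4 (running total=16) -> [2 2 7 4]
Step 5: sold=4 (running total=20) -> [2 2 6 3]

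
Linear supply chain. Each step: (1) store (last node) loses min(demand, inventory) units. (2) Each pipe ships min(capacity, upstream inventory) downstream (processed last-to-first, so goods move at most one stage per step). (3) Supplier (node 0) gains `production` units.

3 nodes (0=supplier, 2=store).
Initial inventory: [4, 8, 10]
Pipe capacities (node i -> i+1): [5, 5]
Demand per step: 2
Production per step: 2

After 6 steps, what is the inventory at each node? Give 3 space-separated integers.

Step 1: demand=2,sold=2 ship[1->2]=5 ship[0->1]=4 prod=2 -> inv=[2 7 13]
Step 2: demand=2,sold=2 ship[1->2]=5 ship[0->1]=2 prod=2 -> inv=[2 4 16]
Step 3: demand=2,sold=2 ship[1->2]=4 ship[0->1]=2 prod=2 -> inv=[2 2 18]
Step 4: demand=2,sold=2 ship[1->2]=2 ship[0->1]=2 prod=2 -> inv=[2 2 18]
Step 5: demand=2,sold=2 ship[1->2]=2 ship[0->1]=2 prod=2 -> inv=[2 2 18]
Step 6: demand=2,sold=2 ship[1->2]=2 ship[0->1]=2 prod=2 -> inv=[2 2 18]

2 2 18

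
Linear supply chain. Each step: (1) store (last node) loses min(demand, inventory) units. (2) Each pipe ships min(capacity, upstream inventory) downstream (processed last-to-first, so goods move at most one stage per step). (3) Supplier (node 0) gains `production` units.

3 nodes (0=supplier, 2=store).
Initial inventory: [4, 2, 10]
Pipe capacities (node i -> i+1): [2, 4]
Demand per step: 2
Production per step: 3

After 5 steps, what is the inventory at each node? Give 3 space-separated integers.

Step 1: demand=2,sold=2 ship[1->2]=2 ship[0->1]=2 prod=3 -> inv=[5 2 10]
Step 2: demand=2,sold=2 ship[1->2]=2 ship[0->1]=2 prod=3 -> inv=[6 2 10]
Step 3: demand=2,sold=2 ship[1->2]=2 ship[0->1]=2 prod=3 -> inv=[7 2 10]
Step 4: demand=2,sold=2 ship[1->2]=2 ship[0->1]=2 prod=3 -> inv=[8 2 10]
Step 5: demand=2,sold=2 ship[1->2]=2 ship[0->1]=2 prod=3 -> inv=[9 2 10]

9 2 10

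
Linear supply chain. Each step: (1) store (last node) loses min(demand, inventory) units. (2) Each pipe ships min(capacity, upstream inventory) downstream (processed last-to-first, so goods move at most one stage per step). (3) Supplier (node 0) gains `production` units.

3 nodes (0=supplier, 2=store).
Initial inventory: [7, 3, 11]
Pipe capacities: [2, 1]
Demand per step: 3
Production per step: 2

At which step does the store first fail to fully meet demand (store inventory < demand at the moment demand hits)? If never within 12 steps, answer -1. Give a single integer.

Step 1: demand=3,sold=3 ship[1->2]=1 ship[0->1]=2 prod=2 -> [7 4 9]
Step 2: demand=3,sold=3 ship[1->2]=1 ship[0->1]=2 prod=2 -> [7 5 7]
Step 3: demand=3,sold=3 ship[1->2]=1 ship[0->1]=2 prod=2 -> [7 6 5]
Step 4: demand=3,sold=3 ship[1->2]=1 ship[0->1]=2 prod=2 -> [7 7 3]
Step 5: demand=3,sold=3 ship[1->2]=1 ship[0->1]=2 prod=2 -> [7 8 1]
Step 6: demand=3,sold=1 ship[1->2]=1 ship[0->1]=2 prod=2 -> [7 9 1]
Step 7: demand=3,sold=1 ship[1->2]=1 ship[0->1]=2 prod=2 -> [7 10 1]
Step 8: demand=3,sold=1 ship[1->2]=1 ship[0->1]=2 prod=2 -> [7 11 1]
Step 9: demand=3,sold=1 ship[1->2]=1 ship[0->1]=2 prod=2 -> [7 12 1]
Step 10: demand=3,sold=1 ship[1->2]=1 ship[0->1]=2 prod=2 -> [7 13 1]
Step 11: demand=3,sold=1 ship[1->2]=1 ship[0->1]=2 prod=2 -> [7 14 1]
Step 12: demand=3,sold=1 ship[1->2]=1 ship[0->1]=2 prod=2 -> [7 15 1]
First stockout at step 6

6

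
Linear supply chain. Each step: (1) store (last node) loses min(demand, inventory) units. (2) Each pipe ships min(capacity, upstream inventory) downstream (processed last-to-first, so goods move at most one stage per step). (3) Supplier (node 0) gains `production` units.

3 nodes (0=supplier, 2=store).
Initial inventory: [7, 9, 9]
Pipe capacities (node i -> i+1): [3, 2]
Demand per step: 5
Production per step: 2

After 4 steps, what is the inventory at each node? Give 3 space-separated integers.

Step 1: demand=5,sold=5 ship[1->2]=2 ship[0->1]=3 prod=2 -> inv=[6 10 6]
Step 2: demand=5,sold=5 ship[1->2]=2 ship[0->1]=3 prod=2 -> inv=[5 11 3]
Step 3: demand=5,sold=3 ship[1->2]=2 ship[0->1]=3 prod=2 -> inv=[4 12 2]
Step 4: demand=5,sold=2 ship[1->2]=2 ship[0->1]=3 prod=2 -> inv=[3 13 2]

3 13 2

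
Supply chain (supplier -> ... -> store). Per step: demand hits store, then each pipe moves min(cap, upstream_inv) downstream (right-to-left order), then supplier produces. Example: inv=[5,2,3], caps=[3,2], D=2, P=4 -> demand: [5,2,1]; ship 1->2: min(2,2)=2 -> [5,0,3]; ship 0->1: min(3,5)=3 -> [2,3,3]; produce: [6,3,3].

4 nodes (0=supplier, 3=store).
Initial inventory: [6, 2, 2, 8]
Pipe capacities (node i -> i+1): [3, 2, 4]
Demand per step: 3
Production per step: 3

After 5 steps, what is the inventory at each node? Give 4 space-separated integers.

Step 1: demand=3,sold=3 ship[2->3]=2 ship[1->2]=2 ship[0->1]=3 prod=3 -> inv=[6 3 2 7]
Step 2: demand=3,sold=3 ship[2->3]=2 ship[1->2]=2 ship[0->1]=3 prod=3 -> inv=[6 4 2 6]
Step 3: demand=3,sold=3 ship[2->3]=2 ship[1->2]=2 ship[0->1]=3 prod=3 -> inv=[6 5 2 5]
Step 4: demand=3,sold=3 ship[2->3]=2 ship[1->2]=2 ship[0->1]=3 prod=3 -> inv=[6 6 2 4]
Step 5: demand=3,sold=3 ship[2->3]=2 ship[1->2]=2 ship[0->1]=3 prod=3 -> inv=[6 7 2 3]

6 7 2 3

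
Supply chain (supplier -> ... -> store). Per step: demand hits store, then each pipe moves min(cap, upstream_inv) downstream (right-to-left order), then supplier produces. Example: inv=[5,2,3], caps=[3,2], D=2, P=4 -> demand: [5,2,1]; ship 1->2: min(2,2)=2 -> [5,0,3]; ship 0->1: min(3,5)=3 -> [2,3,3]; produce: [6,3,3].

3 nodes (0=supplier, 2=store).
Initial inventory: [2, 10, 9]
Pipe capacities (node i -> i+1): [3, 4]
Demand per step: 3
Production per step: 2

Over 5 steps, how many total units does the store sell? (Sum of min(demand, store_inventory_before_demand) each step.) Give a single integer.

Step 1: sold=3 (running total=3) -> [2 8 10]
Step 2: sold=3 (running total=6) -> [2 6 11]
Step 3: sold=3 (running total=9) -> [2 4 12]
Step 4: sold=3 (running total=12) -> [2 2 13]
Step 5: sold=3 (running total=15) -> [2 2 12]

Answer: 15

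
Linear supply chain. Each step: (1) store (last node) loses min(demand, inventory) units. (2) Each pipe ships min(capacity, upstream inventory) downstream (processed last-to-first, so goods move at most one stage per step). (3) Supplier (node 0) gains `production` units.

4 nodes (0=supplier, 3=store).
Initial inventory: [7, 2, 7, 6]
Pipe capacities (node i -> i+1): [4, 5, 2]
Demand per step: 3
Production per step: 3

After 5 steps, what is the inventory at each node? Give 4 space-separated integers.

Step 1: demand=3,sold=3 ship[2->3]=2 ship[1->2]=2 ship[0->1]=4 prod=3 -> inv=[6 4 7 5]
Step 2: demand=3,sold=3 ship[2->3]=2 ship[1->2]=4 ship[0->1]=4 prod=3 -> inv=[5 4 9 4]
Step 3: demand=3,sold=3 ship[2->3]=2 ship[1->2]=4 ship[0->1]=4 prod=3 -> inv=[4 4 11 3]
Step 4: demand=3,sold=3 ship[2->3]=2 ship[1->2]=4 ship[0->1]=4 prod=3 -> inv=[3 4 13 2]
Step 5: demand=3,sold=2 ship[2->3]=2 ship[1->2]=4 ship[0->1]=3 prod=3 -> inv=[3 3 15 2]

3 3 15 2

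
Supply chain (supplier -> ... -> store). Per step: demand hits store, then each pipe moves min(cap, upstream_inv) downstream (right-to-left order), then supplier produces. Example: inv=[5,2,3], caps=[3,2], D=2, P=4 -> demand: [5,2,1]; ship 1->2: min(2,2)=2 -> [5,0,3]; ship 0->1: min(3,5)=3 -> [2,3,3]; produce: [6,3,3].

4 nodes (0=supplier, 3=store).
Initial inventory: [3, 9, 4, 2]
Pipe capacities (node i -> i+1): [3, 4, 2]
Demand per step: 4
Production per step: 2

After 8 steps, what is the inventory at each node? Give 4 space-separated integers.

Step 1: demand=4,sold=2 ship[2->3]=2 ship[1->2]=4 ship[0->1]=3 prod=2 -> inv=[2 8 6 2]
Step 2: demand=4,sold=2 ship[2->3]=2 ship[1->2]=4 ship[0->1]=2 prod=2 -> inv=[2 6 8 2]
Step 3: demand=4,sold=2 ship[2->3]=2 ship[1->2]=4 ship[0->1]=2 prod=2 -> inv=[2 4 10 2]
Step 4: demand=4,sold=2 ship[2->3]=2 ship[1->2]=4 ship[0->1]=2 prod=2 -> inv=[2 2 12 2]
Step 5: demand=4,sold=2 ship[2->3]=2 ship[1->2]=2 ship[0->1]=2 prod=2 -> inv=[2 2 12 2]
Step 6: demand=4,sold=2 ship[2->3]=2 ship[1->2]=2 ship[0->1]=2 prod=2 -> inv=[2 2 12 2]
Step 7: demand=4,sold=2 ship[2->3]=2 ship[1->2]=2 ship[0->1]=2 prod=2 -> inv=[2 2 12 2]
Step 8: demand=4,sold=2 ship[2->3]=2 ship[1->2]=2 ship[0->1]=2 prod=2 -> inv=[2 2 12 2]

2 2 12 2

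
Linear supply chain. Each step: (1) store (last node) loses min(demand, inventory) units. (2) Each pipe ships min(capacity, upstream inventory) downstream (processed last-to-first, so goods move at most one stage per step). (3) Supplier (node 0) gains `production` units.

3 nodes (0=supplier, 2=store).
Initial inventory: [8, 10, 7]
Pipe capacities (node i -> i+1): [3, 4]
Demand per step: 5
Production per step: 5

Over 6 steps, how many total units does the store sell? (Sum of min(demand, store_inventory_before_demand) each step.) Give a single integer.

Answer: 27

Derivation:
Step 1: sold=5 (running total=5) -> [10 9 6]
Step 2: sold=5 (running total=10) -> [12 8 5]
Step 3: sold=5 (running total=15) -> [14 7 4]
Step 4: sold=4 (running total=19) -> [16 6 4]
Step 5: sold=4 (running total=23) -> [18 5 4]
Step 6: sold=4 (running total=27) -> [20 4 4]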